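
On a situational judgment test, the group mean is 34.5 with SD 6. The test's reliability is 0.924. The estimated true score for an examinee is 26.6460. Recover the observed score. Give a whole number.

26

T̂ = ρX + (1 − ρ)μ  ⇒  X = (T̂ − (1 − ρ)μ) / ρ
X = (26.6460 − 0.076 × 34.5) / 0.924 = (26.6460 − 2.6220) / 0.924 = 24.0240 / 0.924 = 26.00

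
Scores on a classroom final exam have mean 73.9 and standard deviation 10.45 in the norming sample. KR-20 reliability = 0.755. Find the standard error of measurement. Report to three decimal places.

5.172

SEM = SD · √(1 − ρ) = 10.45 × √0.245 = 10.45 × 0.4950 = 5.1725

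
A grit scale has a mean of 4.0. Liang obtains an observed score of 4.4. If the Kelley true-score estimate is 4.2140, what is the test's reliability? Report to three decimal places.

0.535

T̂ = ρX + (1 − ρ)μ  ⇒  T̂ − μ = ρ(X − μ)
ρ = (T̂ − μ)/(X − μ) = (4.2140 − 4.0) / (4.4 − 4.0) = 0.2140 / 0.4 = 0.53500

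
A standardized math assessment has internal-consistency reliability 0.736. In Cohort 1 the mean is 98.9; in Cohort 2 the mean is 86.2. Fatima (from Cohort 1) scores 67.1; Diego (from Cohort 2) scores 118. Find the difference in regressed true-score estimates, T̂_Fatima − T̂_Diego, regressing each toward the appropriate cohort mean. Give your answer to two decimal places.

T̂_Fatima = 0.736(67.1) + 0.264(98.9) = 75.4952
T̂_Diego = 0.736(118) + 0.264(86.2) = 109.6048
Difference = 75.4952 − 109.6048 = -34.1096

-34.11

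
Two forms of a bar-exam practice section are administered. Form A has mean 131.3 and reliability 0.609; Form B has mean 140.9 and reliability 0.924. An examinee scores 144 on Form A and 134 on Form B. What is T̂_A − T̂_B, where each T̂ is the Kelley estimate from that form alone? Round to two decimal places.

T̂_A = 0.609(144) + 0.391(131.3) = 139.0343
T̂_B = 0.924(134) + 0.076(140.9) = 134.5244
T̂_A − T̂_B = 4.5099

4.51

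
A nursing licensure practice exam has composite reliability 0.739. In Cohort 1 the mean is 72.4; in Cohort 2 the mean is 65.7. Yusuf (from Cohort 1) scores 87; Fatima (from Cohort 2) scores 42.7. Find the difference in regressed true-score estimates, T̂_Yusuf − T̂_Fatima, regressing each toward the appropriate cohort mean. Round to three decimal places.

34.486

T̂_Yusuf = 0.739(87) + 0.261(72.4) = 83.18940
T̂_Fatima = 0.739(42.7) + 0.261(65.7) = 48.70300
Difference = 83.18940 − 48.70300 = 34.48640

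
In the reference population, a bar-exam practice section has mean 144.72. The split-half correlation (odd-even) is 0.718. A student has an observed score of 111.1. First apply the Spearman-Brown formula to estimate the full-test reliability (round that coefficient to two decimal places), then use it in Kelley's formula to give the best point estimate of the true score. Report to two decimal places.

116.48

Spearman-Brown: ρ = 2r/(1 + r) = 2(0.718)/(1 + 0.718) = 1.4360/1.718 = 0.8359 → 0.84
T̂ = 0.84(111.1) + 0.16(144.72) = 93.324 + 23.1552 = 116.479 → 116.48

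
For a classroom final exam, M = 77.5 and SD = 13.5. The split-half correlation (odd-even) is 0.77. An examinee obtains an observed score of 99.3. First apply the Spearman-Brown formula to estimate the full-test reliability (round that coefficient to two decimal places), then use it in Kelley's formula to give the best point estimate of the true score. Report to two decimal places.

96.47

Spearman-Brown: ρ = 2r/(1 + r) = 2(0.77)/(1 + 0.77) = 1.540/1.77 = 0.8701 → 0.87
T̂ = 0.87(99.3) + 0.13(77.5) = 86.391 + 10.075 = 96.466 → 96.47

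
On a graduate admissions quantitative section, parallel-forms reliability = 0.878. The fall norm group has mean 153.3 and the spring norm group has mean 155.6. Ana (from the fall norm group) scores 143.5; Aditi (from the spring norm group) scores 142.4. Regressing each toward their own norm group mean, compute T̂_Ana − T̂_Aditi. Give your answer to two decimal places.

T̂_Ana = 0.878(143.5) + 0.122(153.3) = 144.6956
T̂_Aditi = 0.878(142.4) + 0.122(155.6) = 144.0104
Difference = 144.6956 − 144.0104 = 0.6852

0.69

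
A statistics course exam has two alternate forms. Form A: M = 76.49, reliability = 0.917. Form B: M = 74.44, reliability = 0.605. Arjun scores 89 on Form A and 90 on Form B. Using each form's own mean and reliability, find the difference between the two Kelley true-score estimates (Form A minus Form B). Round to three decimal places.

4.108

T̂_A = 0.917(89) + 0.083(76.49) = 87.96167
T̂_B = 0.605(90) + 0.395(74.44) = 83.85380
T̂_A − T̂_B = 4.10787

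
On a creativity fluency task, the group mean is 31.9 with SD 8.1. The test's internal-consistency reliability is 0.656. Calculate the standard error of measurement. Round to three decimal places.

SEM = SD · √(1 − ρ) = 8.1 × √0.344 = 8.1 × 0.5865 = 4.7508

4.751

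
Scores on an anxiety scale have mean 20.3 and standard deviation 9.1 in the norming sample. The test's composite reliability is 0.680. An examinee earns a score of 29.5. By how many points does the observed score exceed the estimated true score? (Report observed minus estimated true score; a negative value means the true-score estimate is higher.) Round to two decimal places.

2.94

Weight the observed score by reliability and the mean by (1 − reliability): T̂ = 0.680·29.5 + 0.320·20.3 = 20.0600 + 6.4960 = 26.5560.
X − T̂ = 29.5 − 26.556 = 2.944 → 2.94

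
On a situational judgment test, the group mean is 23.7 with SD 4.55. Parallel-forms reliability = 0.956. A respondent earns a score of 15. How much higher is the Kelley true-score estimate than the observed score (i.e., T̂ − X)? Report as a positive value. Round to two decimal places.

T̂ = 0.956(15) + 0.044(23.7) = 14.340 + 1.0428 = 15.3828 → 15.383
T̂ − X = 15.383 − 15 = 0.383 → 0.38

0.38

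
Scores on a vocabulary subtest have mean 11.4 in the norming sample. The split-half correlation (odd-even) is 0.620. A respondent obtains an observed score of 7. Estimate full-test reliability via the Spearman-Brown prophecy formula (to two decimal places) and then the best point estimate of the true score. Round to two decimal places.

8.01

Spearman-Brown: ρ = 2r/(1 + r) = 2(0.620)/(1 + 0.620) = 1.2400/1.620 = 0.7654 → 0.77
T̂ = ρX + (1 − ρ)μ
  = 0.77 × 7 + 0.23 × 11.4
  = 5.39 + 2.622
  = 8.012
  ≈ 8.01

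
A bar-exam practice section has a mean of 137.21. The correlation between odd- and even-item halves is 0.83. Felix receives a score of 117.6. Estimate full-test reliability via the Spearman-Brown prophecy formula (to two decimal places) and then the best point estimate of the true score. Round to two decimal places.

119.36

Spearman-Brown: ρ = 2r/(1 + r) = 2(0.83)/(1 + 0.83) = 1.660/1.83 = 0.9071 → 0.91
T̂ = 0.91(117.6) + 0.09(137.21) = 107.016 + 12.3489 = 119.365 → 119.36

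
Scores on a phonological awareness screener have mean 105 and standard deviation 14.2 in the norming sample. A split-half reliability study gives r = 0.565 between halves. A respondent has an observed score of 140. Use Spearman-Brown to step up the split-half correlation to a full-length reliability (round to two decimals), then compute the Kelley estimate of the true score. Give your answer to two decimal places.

130.20

Spearman-Brown: ρ = 2r/(1 + r) = 2(0.565)/(1 + 0.565) = 1.1300/1.565 = 0.7220 → 0.72
T̂ = ρX + (1 − ρ)μ
  = 0.72 × 140 + 0.28 × 105
  = 100.80 + 29.40
  = 130.200
  ≈ 130.20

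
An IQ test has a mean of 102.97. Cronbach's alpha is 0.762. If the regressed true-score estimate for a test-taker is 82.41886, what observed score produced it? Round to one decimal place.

76.0

T̂ = ρX + (1 − ρ)μ  ⇒  X = (T̂ − (1 − ρ)μ) / ρ
X = (82.41886 − 0.238 × 102.97) / 0.762 = (82.41886 − 24.50686) / 0.762 = 57.91200 / 0.762 = 76.000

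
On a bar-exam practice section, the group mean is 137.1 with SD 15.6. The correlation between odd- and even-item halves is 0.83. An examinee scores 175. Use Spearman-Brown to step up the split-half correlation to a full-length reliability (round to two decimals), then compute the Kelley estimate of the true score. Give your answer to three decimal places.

171.589

Spearman-Brown: ρ = 2r/(1 + r) = 2(0.83)/(1 + 0.83) = 1.660/1.83 = 0.9071 → 0.91
T̂ = ρX + (1 − ρ)μ
  = 0.91 × 175 + 0.09 × 137.1
  = 159.25 + 12.339
  = 171.5890
  ≈ 171.589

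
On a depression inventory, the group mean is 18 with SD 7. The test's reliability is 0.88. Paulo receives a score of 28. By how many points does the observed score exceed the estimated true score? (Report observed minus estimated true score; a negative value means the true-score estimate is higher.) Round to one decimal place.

T̂ = ρX + (1 − ρ)μ
  = 0.88 × 28 + 0.12 × 18
  = 24.64 + 2.16
  = 26.800
  ≈ 26.80
X − T̂ = 28 − 26.80 = 1.20 → 1.2

1.2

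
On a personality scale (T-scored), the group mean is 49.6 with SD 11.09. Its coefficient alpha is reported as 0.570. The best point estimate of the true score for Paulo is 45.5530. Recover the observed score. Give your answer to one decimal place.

T̂ = ρX + (1 − ρ)μ  ⇒  X = (T̂ − (1 − ρ)μ) / ρ
X = (45.5530 − 0.430 × 49.6) / 0.570 = (45.5530 − 21.3280) / 0.570 = 24.2250 / 0.570 = 42.500

42.5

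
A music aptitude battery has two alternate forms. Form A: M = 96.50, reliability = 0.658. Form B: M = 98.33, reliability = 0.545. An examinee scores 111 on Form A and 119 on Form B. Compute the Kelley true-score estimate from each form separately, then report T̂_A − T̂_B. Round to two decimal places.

T̂_A = 0.658(111) + 0.342(96.50) = 106.0410
T̂_B = 0.545(119) + 0.455(98.33) = 109.5951
T̂_A − T̂_B = -3.5541

-3.55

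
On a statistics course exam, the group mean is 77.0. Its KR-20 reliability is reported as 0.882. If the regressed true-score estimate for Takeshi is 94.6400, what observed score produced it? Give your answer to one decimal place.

97.0

T̂ = ρX + (1 − ρ)μ  ⇒  X = (T̂ − (1 − ρ)μ) / ρ
X = (94.6400 − 0.118 × 77.0) / 0.882 = (94.6400 − 9.0860) / 0.882 = 85.5540 / 0.882 = 97.000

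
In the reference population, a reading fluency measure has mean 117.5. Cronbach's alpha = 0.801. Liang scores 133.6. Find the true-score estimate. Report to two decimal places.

Regress the observed score toward the mean by the unreliability: T̂ = 0.801·133.6 + 0.199·117.5 = 107.0136 + 23.3825 = 130.396.

130.40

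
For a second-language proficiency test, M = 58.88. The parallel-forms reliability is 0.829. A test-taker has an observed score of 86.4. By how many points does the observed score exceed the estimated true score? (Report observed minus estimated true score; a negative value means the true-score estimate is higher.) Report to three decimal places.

Kelley's formula gives T̂ = 0.829·86.4 + 0.171·58.88 = 71.6256 + 10.06848 = 81.69408.
X − T̂ = 86.4 − 81.6941 = 4.7059 → 4.706

4.706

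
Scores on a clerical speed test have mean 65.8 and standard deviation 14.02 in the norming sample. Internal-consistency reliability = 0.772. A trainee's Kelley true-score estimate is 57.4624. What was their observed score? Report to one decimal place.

T̂ = ρX + (1 − ρ)μ  ⇒  X = (T̂ − (1 − ρ)μ) / ρ
X = (57.4624 − 0.228 × 65.8) / 0.772 = (57.4624 − 15.0024) / 0.772 = 42.4600 / 0.772 = 55.000

55.0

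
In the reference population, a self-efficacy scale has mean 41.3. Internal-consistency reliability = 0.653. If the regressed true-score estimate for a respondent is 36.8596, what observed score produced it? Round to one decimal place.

34.5

T̂ = ρX + (1 − ρ)μ  ⇒  X = (T̂ − (1 − ρ)μ) / ρ
X = (36.8596 − 0.347 × 41.3) / 0.653 = (36.8596 − 14.3311) / 0.653 = 22.5285 / 0.653 = 34.500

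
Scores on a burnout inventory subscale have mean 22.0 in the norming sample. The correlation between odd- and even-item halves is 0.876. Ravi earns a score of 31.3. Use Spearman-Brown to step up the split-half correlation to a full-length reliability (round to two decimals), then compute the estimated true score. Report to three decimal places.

Spearman-Brown: ρ = 2r/(1 + r) = 2(0.876)/(1 + 0.876) = 1.7520/1.876 = 0.9339 → 0.93
T̂ = 0.93(31.3) + 0.07(22.0) = 29.109 + 1.540 = 30.6490 → 30.649

30.649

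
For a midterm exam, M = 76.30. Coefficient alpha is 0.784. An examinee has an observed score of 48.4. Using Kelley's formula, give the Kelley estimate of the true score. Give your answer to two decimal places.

Kelley's formula gives T̂ = 0.784·48.4 + 0.216·76.30 = 37.9456 + 16.48080 = 54.426.

54.43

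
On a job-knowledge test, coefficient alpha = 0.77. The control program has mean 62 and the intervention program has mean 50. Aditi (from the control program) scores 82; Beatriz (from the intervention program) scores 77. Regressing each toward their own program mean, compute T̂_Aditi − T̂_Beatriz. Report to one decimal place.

6.6

T̂_Aditi = 0.77(82) + 0.23(62) = 77.400
T̂_Beatriz = 0.77(77) + 0.23(50) = 70.790
Difference = 77.400 − 70.790 = 6.610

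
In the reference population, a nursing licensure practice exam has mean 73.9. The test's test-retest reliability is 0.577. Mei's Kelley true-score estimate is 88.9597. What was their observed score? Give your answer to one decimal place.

100.0

T̂ = ρX + (1 − ρ)μ  ⇒  X = (T̂ − (1 − ρ)μ) / ρ
X = (88.9597 − 0.423 × 73.9) / 0.577 = (88.9597 − 31.2597) / 0.577 = 57.7000 / 0.577 = 100.000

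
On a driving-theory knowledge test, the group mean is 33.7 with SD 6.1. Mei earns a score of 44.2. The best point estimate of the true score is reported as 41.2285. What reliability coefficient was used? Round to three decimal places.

T̂ = ρX + (1 − ρ)μ  ⇒  T̂ − μ = ρ(X − μ)
ρ = (T̂ − μ)/(X − μ) = (41.2285 − 33.7) / (44.2 − 33.7) = 7.5285 / 10.5 = 0.71700

0.717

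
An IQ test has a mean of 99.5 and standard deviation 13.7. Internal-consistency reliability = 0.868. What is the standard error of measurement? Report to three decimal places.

4.977

SEM = SD · √(1 − ρ) = 13.7 × √0.132 = 13.7 × 0.3633 = 4.9775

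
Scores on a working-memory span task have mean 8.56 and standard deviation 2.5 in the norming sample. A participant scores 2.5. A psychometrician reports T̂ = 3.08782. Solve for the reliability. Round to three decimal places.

T̂ = ρX + (1 − ρ)μ  ⇒  T̂ − μ = ρ(X − μ)
ρ = (T̂ − μ)/(X − μ) = (3.08782 − 8.56) / (2.5 − 8.56) = -5.47218 / -6.06 = 0.90300

0.903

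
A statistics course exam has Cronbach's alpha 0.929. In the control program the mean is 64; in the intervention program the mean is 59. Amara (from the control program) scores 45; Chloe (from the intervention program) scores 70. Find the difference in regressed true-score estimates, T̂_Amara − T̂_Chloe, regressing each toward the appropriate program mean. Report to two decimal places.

-22.87

T̂_Amara = 0.929(45) + 0.071(64) = 46.3490
T̂_Chloe = 0.929(70) + 0.071(59) = 69.2190
Difference = 46.3490 − 69.2190 = -22.8700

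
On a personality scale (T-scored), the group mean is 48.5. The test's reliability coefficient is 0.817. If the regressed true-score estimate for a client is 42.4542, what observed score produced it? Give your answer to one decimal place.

41.1

T̂ = ρX + (1 − ρ)μ  ⇒  X = (T̂ − (1 − ρ)μ) / ρ
X = (42.4542 − 0.183 × 48.5) / 0.817 = (42.4542 − 8.8755) / 0.817 = 33.5787 / 0.817 = 41.100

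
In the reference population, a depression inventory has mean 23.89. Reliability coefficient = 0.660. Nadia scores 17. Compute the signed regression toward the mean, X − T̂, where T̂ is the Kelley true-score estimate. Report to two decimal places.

T̂ = 0.660(17) + 0.340(23.89) = 11.220 + 8.12260 = 19.3426 → 19.343
X − T̂ = 17 − 19.343 = -2.343 → -2.34

-2.34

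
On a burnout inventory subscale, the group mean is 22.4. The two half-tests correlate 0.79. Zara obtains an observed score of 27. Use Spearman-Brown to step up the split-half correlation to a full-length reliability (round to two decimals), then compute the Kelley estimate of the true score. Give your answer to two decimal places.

26.45

Spearman-Brown: ρ = 2r/(1 + r) = 2(0.79)/(1 + 0.79) = 1.580/1.79 = 0.8827 → 0.88
T̂ = ρX + (1 − ρ)μ
  = 0.88 × 27 + 0.12 × 22.4
  = 23.76 + 2.688
  = 26.448
  ≈ 26.45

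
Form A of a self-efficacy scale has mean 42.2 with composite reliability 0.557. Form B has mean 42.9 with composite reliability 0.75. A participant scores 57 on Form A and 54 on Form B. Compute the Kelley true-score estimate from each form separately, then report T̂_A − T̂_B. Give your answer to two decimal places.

T̂_A = 0.557(57) + 0.443(42.2) = 50.4436
T̂_B = 0.75(54) + 0.25(42.9) = 51.2250
T̂_A − T̂_B = -0.7814

-0.78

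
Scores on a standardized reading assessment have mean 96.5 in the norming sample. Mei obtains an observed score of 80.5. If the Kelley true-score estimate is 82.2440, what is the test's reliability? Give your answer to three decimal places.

T̂ = ρX + (1 − ρ)μ  ⇒  T̂ − μ = ρ(X − μ)
ρ = (T̂ − μ)/(X − μ) = (82.2440 − 96.5) / (80.5 − 96.5) = -14.2560 / -16.0 = 0.89100

0.891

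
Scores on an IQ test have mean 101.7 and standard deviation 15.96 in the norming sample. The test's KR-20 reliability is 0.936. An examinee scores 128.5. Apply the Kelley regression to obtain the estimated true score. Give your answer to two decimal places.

T̂ = 0.936(128.5) + 0.064(101.7) = 120.2760 + 6.5088 = 126.785 → 126.78

126.78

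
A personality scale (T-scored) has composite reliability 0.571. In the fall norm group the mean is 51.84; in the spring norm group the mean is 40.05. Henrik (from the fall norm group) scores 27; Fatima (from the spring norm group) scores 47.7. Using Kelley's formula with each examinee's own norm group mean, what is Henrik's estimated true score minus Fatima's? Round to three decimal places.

T̂_Henrik = 0.571(27) + 0.429(51.84) = 37.65636
T̂_Fatima = 0.571(47.7) + 0.429(40.05) = 44.41815
Difference = 37.65636 − 44.41815 = -6.76179

-6.762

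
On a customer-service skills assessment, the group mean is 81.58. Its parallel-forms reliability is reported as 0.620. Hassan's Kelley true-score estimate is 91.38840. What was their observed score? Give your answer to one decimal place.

97.4

T̂ = ρX + (1 − ρ)μ  ⇒  X = (T̂ − (1 − ρ)μ) / ρ
X = (91.38840 − 0.380 × 81.58) / 0.620 = (91.38840 − 31.00040) / 0.620 = 60.38800 / 0.620 = 97.400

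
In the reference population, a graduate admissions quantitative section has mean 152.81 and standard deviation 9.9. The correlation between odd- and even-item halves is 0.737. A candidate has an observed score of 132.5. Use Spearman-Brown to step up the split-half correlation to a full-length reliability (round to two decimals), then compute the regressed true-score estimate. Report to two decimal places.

Spearman-Brown: ρ = 2r/(1 + r) = 2(0.737)/(1 + 0.737) = 1.4740/1.737 = 0.8486 → 0.85
Kelley's formula gives T̂ = 0.85·132.5 + 0.15·152.81 = 112.625 + 22.9215 = 135.547.

135.55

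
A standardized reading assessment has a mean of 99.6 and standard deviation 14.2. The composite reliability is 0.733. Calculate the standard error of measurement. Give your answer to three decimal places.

SEM = SD · √(1 − ρ) = 14.2 × √0.267 = 14.2 × 0.5167 = 7.3374

7.337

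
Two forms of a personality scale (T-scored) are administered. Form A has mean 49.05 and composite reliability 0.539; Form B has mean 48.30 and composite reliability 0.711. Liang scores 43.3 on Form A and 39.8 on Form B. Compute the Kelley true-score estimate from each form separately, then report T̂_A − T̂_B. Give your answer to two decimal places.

T̂_A = 0.539(43.3) + 0.461(49.05) = 45.9507
T̂_B = 0.711(39.8) + 0.289(48.30) = 42.2565
T̂_A − T̂_B = 3.6943

3.69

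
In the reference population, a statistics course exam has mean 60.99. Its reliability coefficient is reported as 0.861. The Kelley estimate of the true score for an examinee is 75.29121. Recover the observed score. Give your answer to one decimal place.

77.6

T̂ = ρX + (1 − ρ)μ  ⇒  X = (T̂ − (1 − ρ)μ) / ρ
X = (75.29121 − 0.139 × 60.99) / 0.861 = (75.29121 − 8.47761) / 0.861 = 66.81360 / 0.861 = 77.600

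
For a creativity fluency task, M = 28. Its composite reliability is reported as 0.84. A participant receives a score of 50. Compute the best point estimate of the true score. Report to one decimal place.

T̂ = 0.84(50) + 0.16(28) = 42.00 + 4.48 = 46.48 → 46.5

46.5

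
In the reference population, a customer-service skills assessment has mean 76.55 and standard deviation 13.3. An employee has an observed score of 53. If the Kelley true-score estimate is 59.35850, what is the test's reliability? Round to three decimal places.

T̂ = ρX + (1 − ρ)μ  ⇒  T̂ − μ = ρ(X − μ)
ρ = (T̂ − μ)/(X − μ) = (59.35850 − 76.55) / (53 − 76.55) = -17.19150 / -23.55 = 0.73000

0.730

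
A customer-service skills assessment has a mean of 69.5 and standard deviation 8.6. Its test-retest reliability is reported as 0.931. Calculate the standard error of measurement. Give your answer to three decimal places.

SEM = SD · √(1 − ρ) = 8.6 × √0.069 = 8.6 × 0.2627 = 2.2590

2.259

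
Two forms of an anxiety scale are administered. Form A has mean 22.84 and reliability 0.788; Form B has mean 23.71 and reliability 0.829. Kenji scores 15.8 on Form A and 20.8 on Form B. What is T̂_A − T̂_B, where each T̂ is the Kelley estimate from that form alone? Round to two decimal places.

-4.01

T̂_A = 0.788(15.8) + 0.212(22.84) = 17.2925
T̂_B = 0.829(20.8) + 0.171(23.71) = 21.2976
T̂_A − T̂_B = -4.0051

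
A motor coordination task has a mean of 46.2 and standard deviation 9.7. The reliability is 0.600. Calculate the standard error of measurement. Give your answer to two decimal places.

6.13

SEM = SD · √(1 − ρ) = 9.7 × √0.400 = 9.7 × 0.6325 = 6.135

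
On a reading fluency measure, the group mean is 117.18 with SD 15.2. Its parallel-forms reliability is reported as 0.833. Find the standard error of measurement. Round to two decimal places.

6.21

SEM = SD · √(1 − ρ) = 15.2 × √0.167 = 15.2 × 0.4087 = 6.212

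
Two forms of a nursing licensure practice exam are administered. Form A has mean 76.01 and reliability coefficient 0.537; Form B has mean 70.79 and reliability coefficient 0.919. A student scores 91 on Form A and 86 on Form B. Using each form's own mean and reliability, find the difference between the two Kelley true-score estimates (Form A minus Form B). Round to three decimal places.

-0.708

T̂_A = 0.537(91) + 0.463(76.01) = 84.05963
T̂_B = 0.919(86) + 0.081(70.79) = 84.76799
T̂_A − T̂_B = -0.70836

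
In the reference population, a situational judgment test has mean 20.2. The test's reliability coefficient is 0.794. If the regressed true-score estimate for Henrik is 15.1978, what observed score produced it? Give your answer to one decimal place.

13.9

T̂ = ρX + (1 − ρ)μ  ⇒  X = (T̂ − (1 − ρ)μ) / ρ
X = (15.1978 − 0.206 × 20.2) / 0.794 = (15.1978 − 4.1612) / 0.794 = 11.0366 / 0.794 = 13.900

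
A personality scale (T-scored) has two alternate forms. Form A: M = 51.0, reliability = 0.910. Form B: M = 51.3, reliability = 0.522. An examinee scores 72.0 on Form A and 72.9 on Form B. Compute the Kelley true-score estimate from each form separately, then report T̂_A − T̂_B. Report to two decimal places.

T̂_A = 0.910(72.0) + 0.090(51.0) = 70.1100
T̂_B = 0.522(72.9) + 0.478(51.3) = 62.5752
T̂_A − T̂_B = 7.5348

7.53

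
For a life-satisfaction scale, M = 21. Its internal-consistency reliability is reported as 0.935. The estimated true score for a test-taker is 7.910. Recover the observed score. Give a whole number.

7

T̂ = ρX + (1 − ρ)μ  ⇒  X = (T̂ − (1 − ρ)μ) / ρ
X = (7.910 − 0.065 × 21) / 0.935 = (7.910 − 1.365) / 0.935 = 6.545 / 0.935 = 7.00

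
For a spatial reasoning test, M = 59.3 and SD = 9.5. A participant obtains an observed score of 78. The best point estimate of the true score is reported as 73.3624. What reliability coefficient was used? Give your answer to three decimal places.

T̂ = ρX + (1 − ρ)μ  ⇒  T̂ − μ = ρ(X − μ)
ρ = (T̂ − μ)/(X − μ) = (73.3624 − 59.3) / (78 − 59.3) = 14.0624 / 18.7 = 0.75200

0.752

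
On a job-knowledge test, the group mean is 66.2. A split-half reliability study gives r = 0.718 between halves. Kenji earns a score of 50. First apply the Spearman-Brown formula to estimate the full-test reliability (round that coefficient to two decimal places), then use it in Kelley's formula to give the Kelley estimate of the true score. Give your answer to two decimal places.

52.59

Spearman-Brown: ρ = 2r/(1 + r) = 2(0.718)/(1 + 0.718) = 1.4360/1.718 = 0.8359 → 0.84
Kelley's formula gives T̂ = 0.84·50 + 0.16·66.2 = 42.00 + 10.592 = 52.592.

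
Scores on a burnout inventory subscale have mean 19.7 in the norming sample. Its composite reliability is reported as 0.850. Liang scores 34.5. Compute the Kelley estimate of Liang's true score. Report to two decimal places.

Kelley's formula gives T̂ = 0.850·34.5 + 0.150·19.7 = 29.3250 + 2.9550 = 32.280.

32.28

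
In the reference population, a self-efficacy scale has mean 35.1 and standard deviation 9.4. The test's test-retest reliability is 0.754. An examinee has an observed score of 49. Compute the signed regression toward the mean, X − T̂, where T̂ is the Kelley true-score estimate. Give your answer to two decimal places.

T̂ = ρX + (1 − ρ)μ
  = 0.754 × 49 + 0.246 × 35.1
  = 36.946 + 8.6346
  = 45.5806
  ≈ 45.581
X − T̂ = 49 − 45.581 = 3.419 → 3.42

3.42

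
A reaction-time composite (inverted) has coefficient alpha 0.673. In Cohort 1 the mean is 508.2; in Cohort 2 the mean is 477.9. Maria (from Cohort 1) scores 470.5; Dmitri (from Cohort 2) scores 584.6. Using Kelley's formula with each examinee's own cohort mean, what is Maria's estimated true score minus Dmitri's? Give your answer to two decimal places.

-66.88

T̂_Maria = 0.673(470.5) + 0.327(508.2) = 482.8279
T̂_Dmitri = 0.673(584.6) + 0.327(477.9) = 549.7091
Difference = 482.8279 − 549.7091 = -66.8812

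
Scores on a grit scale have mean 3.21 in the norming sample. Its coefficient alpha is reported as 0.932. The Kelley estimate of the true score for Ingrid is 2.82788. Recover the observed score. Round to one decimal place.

T̂ = ρX + (1 − ρ)μ  ⇒  X = (T̂ − (1 − ρ)μ) / ρ
X = (2.82788 − 0.068 × 3.21) / 0.932 = (2.82788 − 0.21828) / 0.932 = 2.60960 / 0.932 = 2.800

2.8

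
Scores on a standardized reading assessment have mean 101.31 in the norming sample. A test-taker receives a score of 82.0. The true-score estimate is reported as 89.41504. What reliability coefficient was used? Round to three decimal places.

0.616

T̂ = ρX + (1 − ρ)μ  ⇒  T̂ − μ = ρ(X − μ)
ρ = (T̂ − μ)/(X − μ) = (89.41504 − 101.31) / (82.0 − 101.31) = -11.89496 / -19.31 = 0.61600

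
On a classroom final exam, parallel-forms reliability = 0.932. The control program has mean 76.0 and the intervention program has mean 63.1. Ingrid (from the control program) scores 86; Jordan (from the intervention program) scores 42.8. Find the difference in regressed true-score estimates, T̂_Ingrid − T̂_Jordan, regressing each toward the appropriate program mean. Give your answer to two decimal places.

T̂_Ingrid = 0.932(86) + 0.068(76.0) = 85.3200
T̂_Jordan = 0.932(42.8) + 0.068(63.1) = 44.1804
Difference = 85.3200 − 44.1804 = 41.1396

41.14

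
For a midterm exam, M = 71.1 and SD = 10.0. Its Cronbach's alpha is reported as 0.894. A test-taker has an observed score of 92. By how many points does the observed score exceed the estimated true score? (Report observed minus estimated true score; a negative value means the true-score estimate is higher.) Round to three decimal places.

2.215

Regress the observed score toward the mean by the unreliability: T̂ = 0.894·92 + 0.106·71.1 = 82.248 + 7.5366 = 89.78460.
X − T̂ = 92 − 89.7846 = 2.2154 → 2.215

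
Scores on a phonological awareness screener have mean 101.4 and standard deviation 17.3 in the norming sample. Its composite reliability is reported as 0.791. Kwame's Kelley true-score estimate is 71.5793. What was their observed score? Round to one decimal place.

63.7

T̂ = ρX + (1 − ρ)μ  ⇒  X = (T̂ − (1 − ρ)μ) / ρ
X = (71.5793 − 0.209 × 101.4) / 0.791 = (71.5793 − 21.1926) / 0.791 = 50.3867 / 0.791 = 63.700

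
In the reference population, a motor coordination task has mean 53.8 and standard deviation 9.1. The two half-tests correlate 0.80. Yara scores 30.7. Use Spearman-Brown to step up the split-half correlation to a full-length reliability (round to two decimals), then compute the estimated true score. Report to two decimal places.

33.24

Spearman-Brown: ρ = 2r/(1 + r) = 2(0.80)/(1 + 0.80) = 1.600/1.80 = 0.8889 → 0.89
Weight the observed score by reliability and the mean by (1 − reliability): T̂ = 0.89·30.7 + 0.11·53.8 = 27.323 + 5.918 = 33.241.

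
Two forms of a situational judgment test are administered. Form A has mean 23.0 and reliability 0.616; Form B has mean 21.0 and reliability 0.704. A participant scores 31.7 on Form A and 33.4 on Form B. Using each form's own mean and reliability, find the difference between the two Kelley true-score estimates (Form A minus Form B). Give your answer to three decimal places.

-1.370

T̂_A = 0.616(31.7) + 0.384(23.0) = 28.35920
T̂_B = 0.704(33.4) + 0.296(21.0) = 29.72960
T̂_A − T̂_B = -1.37040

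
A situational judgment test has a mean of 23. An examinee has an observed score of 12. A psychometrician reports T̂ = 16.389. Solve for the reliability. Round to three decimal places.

0.601

T̂ = ρX + (1 − ρ)μ  ⇒  T̂ − μ = ρ(X − μ)
ρ = (T̂ − μ)/(X − μ) = (16.389 − 23) / (12 − 23) = -6.611 / -11.0 = 0.60100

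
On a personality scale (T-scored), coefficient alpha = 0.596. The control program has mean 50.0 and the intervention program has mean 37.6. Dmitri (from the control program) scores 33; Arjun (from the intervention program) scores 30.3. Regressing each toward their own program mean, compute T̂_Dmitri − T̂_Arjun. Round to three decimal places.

6.619

T̂_Dmitri = 0.596(33) + 0.404(50.0) = 39.86800
T̂_Arjun = 0.596(30.3) + 0.404(37.6) = 33.24920
Difference = 39.86800 − 33.24920 = 6.61880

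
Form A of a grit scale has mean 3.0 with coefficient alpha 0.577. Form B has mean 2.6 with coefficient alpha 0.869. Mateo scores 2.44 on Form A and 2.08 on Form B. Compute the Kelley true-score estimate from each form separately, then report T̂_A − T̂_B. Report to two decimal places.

0.53

T̂_A = 0.577(2.44) + 0.423(3.0) = 2.6769
T̂_B = 0.869(2.08) + 0.131(2.6) = 2.1481
T̂_A − T̂_B = 0.5288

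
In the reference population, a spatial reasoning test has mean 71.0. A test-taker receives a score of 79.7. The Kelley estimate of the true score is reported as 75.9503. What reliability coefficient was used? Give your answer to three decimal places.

0.569

T̂ = ρX + (1 − ρ)μ  ⇒  T̂ − μ = ρ(X − μ)
ρ = (T̂ − μ)/(X − μ) = (75.9503 − 71.0) / (79.7 − 71.0) = 4.9503 / 8.7 = 0.56900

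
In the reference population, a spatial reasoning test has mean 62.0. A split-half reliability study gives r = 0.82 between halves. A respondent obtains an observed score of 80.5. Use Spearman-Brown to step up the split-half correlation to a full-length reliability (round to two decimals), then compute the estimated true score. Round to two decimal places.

Spearman-Brown: ρ = 2r/(1 + r) = 2(0.82)/(1 + 0.82) = 1.640/1.82 = 0.9011 → 0.90
Kelley's formula gives T̂ = 0.90·80.5 + 0.10·62.0 = 72.450 + 6.200 = 78.650.

78.65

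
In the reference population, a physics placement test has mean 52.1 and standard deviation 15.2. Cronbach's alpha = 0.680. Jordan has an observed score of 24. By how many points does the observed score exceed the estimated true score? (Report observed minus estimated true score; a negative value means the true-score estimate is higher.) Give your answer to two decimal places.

-8.99

T̂ = 0.680(24) + 0.320(52.1) = 16.320 + 16.6720 = 32.9920 → 32.992
X − T̂ = 24 − 32.992 = -8.992 → -8.99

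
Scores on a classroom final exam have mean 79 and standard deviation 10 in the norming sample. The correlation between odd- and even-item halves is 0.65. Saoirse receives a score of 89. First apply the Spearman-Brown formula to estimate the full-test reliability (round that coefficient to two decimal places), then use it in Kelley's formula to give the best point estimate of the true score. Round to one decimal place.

Spearman-Brown: ρ = 2r/(1 + r) = 2(0.65)/(1 + 0.65) = 1.300/1.65 = 0.7879 → 0.79
T̂ = ρX + (1 − ρ)μ
  = 0.79 × 89 + 0.21 × 79
  = 70.31 + 16.59
  = 86.90
  ≈ 86.9

86.9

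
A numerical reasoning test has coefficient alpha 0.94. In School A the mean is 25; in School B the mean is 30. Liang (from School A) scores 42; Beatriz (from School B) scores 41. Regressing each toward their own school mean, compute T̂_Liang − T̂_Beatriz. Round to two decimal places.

0.64

T̂_Liang = 0.94(42) + 0.06(25) = 40.9800
T̂_Beatriz = 0.94(41) + 0.06(30) = 40.3400
Difference = 40.9800 − 40.3400 = 0.6400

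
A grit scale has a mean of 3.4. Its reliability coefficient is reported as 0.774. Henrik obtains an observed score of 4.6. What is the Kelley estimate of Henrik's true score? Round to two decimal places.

4.33

T̂ = ρX + (1 − ρ)μ
  = 0.774 × 4.6 + 0.226 × 3.4
  = 3.5604 + 0.7684
  = 4.329
  ≈ 4.33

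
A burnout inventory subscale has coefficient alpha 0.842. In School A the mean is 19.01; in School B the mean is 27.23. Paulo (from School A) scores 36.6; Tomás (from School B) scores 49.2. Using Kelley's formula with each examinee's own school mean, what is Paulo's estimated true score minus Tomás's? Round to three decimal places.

T̂_Paulo = 0.842(36.6) + 0.158(19.01) = 33.82078
T̂_Tomás = 0.842(49.2) + 0.158(27.23) = 45.72874
Difference = 33.82078 − 45.72874 = -11.90796

-11.908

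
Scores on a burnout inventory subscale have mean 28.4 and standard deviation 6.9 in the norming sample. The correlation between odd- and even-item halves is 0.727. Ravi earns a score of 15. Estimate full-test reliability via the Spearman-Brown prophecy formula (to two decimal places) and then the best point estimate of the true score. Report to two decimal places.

Spearman-Brown: ρ = 2r/(1 + r) = 2(0.727)/(1 + 0.727) = 1.4540/1.727 = 0.8419 → 0.84
T̂ = 0.84(15) + 0.16(28.4) = 12.60 + 4.544 = 17.144 → 17.14

17.14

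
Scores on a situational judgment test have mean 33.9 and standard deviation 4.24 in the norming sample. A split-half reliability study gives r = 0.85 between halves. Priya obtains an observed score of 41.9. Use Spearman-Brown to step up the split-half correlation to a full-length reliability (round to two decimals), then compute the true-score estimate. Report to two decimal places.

Spearman-Brown: ρ = 2r/(1 + r) = 2(0.85)/(1 + 0.85) = 1.700/1.85 = 0.9189 → 0.92
Regress the observed score toward the mean by the unreliability: T̂ = 0.92·41.9 + 0.08·33.9 = 38.548 + 2.712 = 41.260.

41.26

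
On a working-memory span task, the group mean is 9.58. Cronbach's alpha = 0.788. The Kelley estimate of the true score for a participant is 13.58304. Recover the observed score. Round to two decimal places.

14.66

T̂ = ρX + (1 − ρ)μ  ⇒  X = (T̂ − (1 − ρ)μ) / ρ
X = (13.58304 − 0.212 × 9.58) / 0.788 = (13.58304 − 2.03096) / 0.788 = 11.55208 / 0.788 = 14.6600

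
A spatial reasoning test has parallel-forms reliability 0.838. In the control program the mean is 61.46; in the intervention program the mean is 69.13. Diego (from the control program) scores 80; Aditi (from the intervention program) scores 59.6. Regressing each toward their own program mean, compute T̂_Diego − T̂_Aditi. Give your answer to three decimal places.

T̂_Diego = 0.838(80) + 0.162(61.46) = 76.99652
T̂_Aditi = 0.838(59.6) + 0.162(69.13) = 61.14386
Difference = 76.99652 − 61.14386 = 15.85266

15.853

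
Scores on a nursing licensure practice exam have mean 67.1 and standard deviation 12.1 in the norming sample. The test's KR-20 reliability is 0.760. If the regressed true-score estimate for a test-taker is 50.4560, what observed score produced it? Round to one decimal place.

45.2

T̂ = ρX + (1 − ρ)μ  ⇒  X = (T̂ − (1 − ρ)μ) / ρ
X = (50.4560 − 0.240 × 67.1) / 0.760 = (50.4560 − 16.1040) / 0.760 = 34.3520 / 0.760 = 45.200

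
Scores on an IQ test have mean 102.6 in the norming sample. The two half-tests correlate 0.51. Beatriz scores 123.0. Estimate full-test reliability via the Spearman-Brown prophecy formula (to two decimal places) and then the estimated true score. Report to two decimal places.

116.47

Spearman-Brown: ρ = 2r/(1 + r) = 2(0.51)/(1 + 0.51) = 1.020/1.51 = 0.6755 → 0.68
Kelley's formula gives T̂ = 0.68·123.0 + 0.32·102.6 = 83.640 + 32.832 = 116.472.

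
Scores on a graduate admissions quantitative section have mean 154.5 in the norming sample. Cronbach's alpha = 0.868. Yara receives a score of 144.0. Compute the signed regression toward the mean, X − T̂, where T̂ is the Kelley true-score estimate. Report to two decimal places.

-1.39

T̂ = ρX + (1 − ρ)μ
  = 0.868 × 144.0 + 0.132 × 154.5
  = 124.9920 + 20.3940
  = 145.3860
  ≈ 145.386
X − T̂ = 144.0 − 145.386 = -1.386 → -1.39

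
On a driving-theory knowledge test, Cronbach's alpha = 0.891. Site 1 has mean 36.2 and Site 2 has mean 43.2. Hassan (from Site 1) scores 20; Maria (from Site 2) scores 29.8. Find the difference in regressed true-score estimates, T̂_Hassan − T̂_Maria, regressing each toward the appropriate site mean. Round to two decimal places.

T̂_Hassan = 0.891(20) + 0.109(36.2) = 21.7658
T̂_Maria = 0.891(29.8) + 0.109(43.2) = 31.2606
Difference = 21.7658 − 31.2606 = -9.4948

-9.49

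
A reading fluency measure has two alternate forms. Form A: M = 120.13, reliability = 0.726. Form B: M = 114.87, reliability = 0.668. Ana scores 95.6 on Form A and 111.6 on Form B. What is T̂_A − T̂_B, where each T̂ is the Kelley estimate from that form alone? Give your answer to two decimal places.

-10.36

T̂_A = 0.726(95.6) + 0.274(120.13) = 102.3212
T̂_B = 0.668(111.6) + 0.332(114.87) = 112.6856
T̂_A − T̂_B = -10.3644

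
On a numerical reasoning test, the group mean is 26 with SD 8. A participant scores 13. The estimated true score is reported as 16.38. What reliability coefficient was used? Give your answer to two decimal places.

T̂ = ρX + (1 − ρ)μ  ⇒  T̂ − μ = ρ(X − μ)
ρ = (T̂ − μ)/(X − μ) = (16.38 − 26) / (13 − 26) = -9.62 / -13.0 = 0.7400

0.74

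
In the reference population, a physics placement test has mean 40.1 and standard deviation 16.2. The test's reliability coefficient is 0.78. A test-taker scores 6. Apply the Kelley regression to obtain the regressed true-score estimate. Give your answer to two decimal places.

T̂ = ρX + (1 − ρ)μ
  = 0.78 × 6 + 0.22 × 40.1
  = 4.68 + 8.822
  = 13.502
  ≈ 13.50

13.50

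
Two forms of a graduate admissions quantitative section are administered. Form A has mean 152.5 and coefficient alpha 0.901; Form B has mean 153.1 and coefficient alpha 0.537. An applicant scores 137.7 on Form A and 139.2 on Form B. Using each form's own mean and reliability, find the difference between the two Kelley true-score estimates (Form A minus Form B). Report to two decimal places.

-6.47

T̂_A = 0.901(137.7) + 0.099(152.5) = 139.1652
T̂_B = 0.537(139.2) + 0.463(153.1) = 145.6357
T̂_A − T̂_B = -6.4705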